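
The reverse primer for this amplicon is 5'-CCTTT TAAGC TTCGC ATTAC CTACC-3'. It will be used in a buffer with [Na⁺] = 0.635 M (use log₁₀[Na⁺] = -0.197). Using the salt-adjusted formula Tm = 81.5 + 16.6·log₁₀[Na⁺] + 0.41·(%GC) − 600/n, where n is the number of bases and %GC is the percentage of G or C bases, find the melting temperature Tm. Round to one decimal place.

Length n = 25. Counting bases: T=9, C=9, G=2, A=5
G+C = 11, so %GC = 11/25 × 100 = 44%
Salt term: 16.6 × (-0.197) = -3.27
GC term: 0.41 × 44 = 18.04; length term: −600/25 = −24
Tm = 81.5 + (-3.27) + 18.04 − 24 = 72.27 → 72.3°C

72.3°C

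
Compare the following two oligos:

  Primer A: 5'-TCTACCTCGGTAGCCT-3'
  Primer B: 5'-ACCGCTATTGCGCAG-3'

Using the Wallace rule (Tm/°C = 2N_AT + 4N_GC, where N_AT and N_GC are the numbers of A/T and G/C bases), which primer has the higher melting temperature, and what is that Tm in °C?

Primer A, 50°C

Primer A: A+T=7, G+C=9 → Tm = 2(7)+4(9) = 50°C
Primer B: A+T=6, G+C=9 → Tm = 2(6)+4(9) = 48°C
50°C vs 48°C → primer A is higher.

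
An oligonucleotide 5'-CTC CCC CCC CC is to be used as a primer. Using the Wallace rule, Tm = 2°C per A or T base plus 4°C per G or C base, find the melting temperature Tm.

Counting bases: T=1, G=0, C=10, A=0
So N_AT = 1 and N_GC = 10.
Tm = 2×1 + 4×10 = 42°C

42°C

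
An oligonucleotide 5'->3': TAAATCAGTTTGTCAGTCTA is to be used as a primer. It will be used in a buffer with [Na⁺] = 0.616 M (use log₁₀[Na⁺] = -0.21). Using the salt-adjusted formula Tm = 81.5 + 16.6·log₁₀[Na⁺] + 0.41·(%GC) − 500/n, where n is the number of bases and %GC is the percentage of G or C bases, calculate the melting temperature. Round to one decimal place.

65.3°C

Length n = 20. Base counts: C=3, T=8, G=3, A=6
G+C = 6, so %GC = 6/20 × 100 = 30%
Salt term: 16.6 × (-0.21) = -3.486
GC term: 0.41 × 30 = 12.3; length term: −500/20 = −25
Tm = 81.5 + (-3.486) + 12.3 − 25 = 65.314 → 65.3°C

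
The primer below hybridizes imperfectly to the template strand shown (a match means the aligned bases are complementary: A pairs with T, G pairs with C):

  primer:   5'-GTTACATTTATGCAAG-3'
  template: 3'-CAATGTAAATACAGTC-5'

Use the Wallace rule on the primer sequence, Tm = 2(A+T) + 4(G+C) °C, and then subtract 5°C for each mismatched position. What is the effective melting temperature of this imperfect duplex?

Primer base counts: A=5, T=6, G=3, C=2 → A+T=11, G+C=5
Perfect-match Tm = 2(11) + 4(5) = 22 + 20 = 42°C
Mismatches (positions where the bases are not complementary): 2 (at positions 13, 14)
Effective Tm = 42 − 2×5 = 42 − 10 = 32°C

32°C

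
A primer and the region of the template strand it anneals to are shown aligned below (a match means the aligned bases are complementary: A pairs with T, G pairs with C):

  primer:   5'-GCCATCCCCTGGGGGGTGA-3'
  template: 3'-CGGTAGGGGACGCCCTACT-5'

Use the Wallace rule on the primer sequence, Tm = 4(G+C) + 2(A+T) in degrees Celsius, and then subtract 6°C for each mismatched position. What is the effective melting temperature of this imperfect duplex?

Primer base counts: A=2, T=3, G=8, C=6 → A+T=5, G+C=14
Perfect-match Tm = 2(5) + 4(14) = 10 + 56 = 66°C
Mismatches (positions where the bases are not complementary): 2 (at positions 12, 16)
Effective Tm = 66 − 2×6 = 66 − 12 = 54°C

54°C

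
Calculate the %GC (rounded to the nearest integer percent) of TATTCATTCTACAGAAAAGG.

A=8, C=3, G=3, T=6
G+C = 3 + 3 = 6 out of 20 bases
%GC = 6/20 × 100 = 30% ≈ 30%

30%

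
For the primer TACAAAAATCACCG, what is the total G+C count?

Counting bases: G=1, T=2, A=7, C=4
G+C = 1 + 4 = 5

5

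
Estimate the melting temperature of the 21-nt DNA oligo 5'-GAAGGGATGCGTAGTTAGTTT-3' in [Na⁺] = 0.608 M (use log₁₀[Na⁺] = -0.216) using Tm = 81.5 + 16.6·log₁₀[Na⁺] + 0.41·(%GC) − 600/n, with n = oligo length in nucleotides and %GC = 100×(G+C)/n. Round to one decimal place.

Length n = 21. T=7, C=1, A=5, G=8
G+C = 9, so %GC = 9/21 × 100 = 42.857%
Salt term: 16.6 × (-0.216) = -3.586
GC term: 0.41 × 42.857 = 17.571; length term: −600/21 = −28.571
Tm = 81.5 + (-3.586) + 17.571 − 28.571 = 66.914 → 66.9°C

66.9°C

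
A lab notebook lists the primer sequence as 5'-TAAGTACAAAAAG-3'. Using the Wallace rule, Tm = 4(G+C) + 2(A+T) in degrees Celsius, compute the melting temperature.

Scanning the sequence gives A=8, C=1, T=2, G=2.
So N_AT = 10 and N_GC = 3.
Tm = 2(10) + 4(3) = 20 + 12 = 32°C

32°C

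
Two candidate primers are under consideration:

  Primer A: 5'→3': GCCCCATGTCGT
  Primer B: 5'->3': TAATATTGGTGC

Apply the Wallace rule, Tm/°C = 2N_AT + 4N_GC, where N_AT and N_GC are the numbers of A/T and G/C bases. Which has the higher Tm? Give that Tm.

Primer A, 40°C

Primer A: A+T=4, G+C=8 → Tm = 2(4)+4(8) = 40°C
Primer B: A+T=8, G+C=4 → Tm = 2(8)+4(4) = 32°C
40°C vs 32°C → primer A is higher.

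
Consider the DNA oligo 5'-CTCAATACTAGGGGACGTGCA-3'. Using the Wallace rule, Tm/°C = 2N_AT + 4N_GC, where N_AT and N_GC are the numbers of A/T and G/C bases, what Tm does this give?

Scanning the sequence gives T=4, A=6, G=6, C=5.
A+T = 10, G+C = 11
Tm = 2(10) + 4(11) = 20 + 44 = 64°C

64°C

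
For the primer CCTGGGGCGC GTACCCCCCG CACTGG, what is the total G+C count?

T=3, C=12, G=9, A=2
G+C = 9 + 12 = 21

21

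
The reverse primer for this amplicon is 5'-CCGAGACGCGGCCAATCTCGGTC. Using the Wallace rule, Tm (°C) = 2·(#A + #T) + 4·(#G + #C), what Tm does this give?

78°C

Scanning the sequence gives A=4, T=3, C=9, G=7.
AT pairs contribute 7, GC pairs contribute 16.
Tm = 4·16 + 2·7 = 64 + 14 = 78°C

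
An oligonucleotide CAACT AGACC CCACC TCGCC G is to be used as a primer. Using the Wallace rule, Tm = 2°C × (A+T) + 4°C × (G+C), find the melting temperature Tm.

70°C

Base counts: G=3, C=11, A=5, T=2
A+T = 7, G+C = 14
Tm = 4·14 + 2·7 = 56 + 14 = 70°C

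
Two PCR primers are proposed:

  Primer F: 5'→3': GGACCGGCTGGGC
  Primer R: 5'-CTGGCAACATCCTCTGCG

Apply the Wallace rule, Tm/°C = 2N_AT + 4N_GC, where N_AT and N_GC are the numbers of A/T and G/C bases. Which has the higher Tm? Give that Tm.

Primer R, 58°C

Primer F: A+T=2, G+C=11 → Tm = 2(2)+4(11) = 48°C
Primer R: A+T=7, G+C=11 → Tm = 2(7)+4(11) = 58°C
48°C vs 58°C → primer R is higher.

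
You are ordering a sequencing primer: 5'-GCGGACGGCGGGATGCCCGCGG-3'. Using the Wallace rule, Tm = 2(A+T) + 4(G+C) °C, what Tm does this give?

Scanning the sequence gives T=1, C=7, G=12, A=2.
AT pairs contribute 3, GC pairs contribute 19.
Tm = 2×3 + 4×19 = 82°C

82°C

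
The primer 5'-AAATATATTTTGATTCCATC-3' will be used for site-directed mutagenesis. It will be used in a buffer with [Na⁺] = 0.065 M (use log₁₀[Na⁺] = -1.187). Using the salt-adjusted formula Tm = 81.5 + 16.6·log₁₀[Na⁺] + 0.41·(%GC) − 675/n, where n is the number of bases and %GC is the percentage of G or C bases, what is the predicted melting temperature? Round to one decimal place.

36.2°C

Length n = 20. Counting bases: A=7, C=3, G=1, T=9
G+C = 4, so %GC = 4/20 × 100 = 20%
Salt term: 16.6 × (-1.187) = -19.704
GC term: 0.41 × 20 = 8.2; length term: −675/20 = −33.75
Tm = 81.5 + (-19.704) + 8.2 − 33.75 = 36.246 → 36.2°C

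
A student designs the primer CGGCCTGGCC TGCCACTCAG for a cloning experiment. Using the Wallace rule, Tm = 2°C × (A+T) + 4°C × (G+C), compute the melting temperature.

Base counts: A=2, T=3, C=9, G=6
A+T = 5, G+C = 15
Tm = 4·15 + 2·5 = 60 + 10 = 70°C

70°C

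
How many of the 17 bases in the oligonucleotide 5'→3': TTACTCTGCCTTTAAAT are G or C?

5

Scanning the sequence gives A=4, T=8, C=4, G=1.
Total G or C: 1 + 4 = 5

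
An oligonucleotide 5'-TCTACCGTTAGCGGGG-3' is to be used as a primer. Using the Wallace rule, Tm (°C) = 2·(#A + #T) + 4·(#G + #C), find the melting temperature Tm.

52°C

Base counts: C=4, T=4, A=2, G=6
AT pairs contribute 6, GC pairs contribute 10.
Tm = 2×6 + 4×10 = 52°C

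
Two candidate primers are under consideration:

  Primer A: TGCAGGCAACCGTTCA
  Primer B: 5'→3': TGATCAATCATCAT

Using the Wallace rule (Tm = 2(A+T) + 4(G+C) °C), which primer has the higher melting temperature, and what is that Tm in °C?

Primer A: A+T=7, G+C=9 → Tm = 2(7)+4(9) = 50°C
Primer B: A+T=10, G+C=4 → Tm = 2(10)+4(4) = 36°C
50°C vs 36°C → primer A is higher.

Primer A, 50°C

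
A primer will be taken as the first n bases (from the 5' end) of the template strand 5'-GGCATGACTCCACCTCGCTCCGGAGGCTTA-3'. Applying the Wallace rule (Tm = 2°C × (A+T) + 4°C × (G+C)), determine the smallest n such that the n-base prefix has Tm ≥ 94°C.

n = 28

First 27 bases: GGCATGACTCCACCTCGCTCCGGAGGC → Tm = 92°C (< 94°C)
First 28 bases: GGCATGACTCCACCTCGCTCCGGAGGCT → Tm = 94°C (≥ 94°C)
Since every base adds ≥2°C, Tm only increases with n, so the threshold is first crossed at n = 28.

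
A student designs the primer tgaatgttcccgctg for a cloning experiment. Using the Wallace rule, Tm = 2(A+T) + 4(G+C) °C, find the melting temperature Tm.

Base counts: G=4, C=4, T=5, A=2
AT pairs contribute 7, GC pairs contribute 8.
Tm = 2×7 + 4×8 = 46°C

46°C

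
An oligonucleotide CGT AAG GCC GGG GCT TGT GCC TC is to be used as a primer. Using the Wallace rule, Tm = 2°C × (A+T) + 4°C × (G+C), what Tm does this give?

78°C

G=9, T=5, C=7, A=2
AT pairs contribute 7, GC pairs contribute 16.
Tm = 2(7) + 4(16) = 14 + 64 = 78°C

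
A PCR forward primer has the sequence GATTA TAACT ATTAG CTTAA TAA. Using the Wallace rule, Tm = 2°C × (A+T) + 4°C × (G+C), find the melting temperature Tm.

54°C

G=2, C=2, A=10, T=9
AT pairs contribute 19, GC pairs contribute 4.
Tm = 2×19 + 4×4 = 54°C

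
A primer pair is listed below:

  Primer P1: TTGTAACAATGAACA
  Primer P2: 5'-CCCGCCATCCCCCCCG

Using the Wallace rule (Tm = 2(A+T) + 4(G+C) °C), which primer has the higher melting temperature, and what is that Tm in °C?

Primer P2, 60°C

Primer P1: A+T=11, G+C=4 → Tm = 2(11)+4(4) = 38°C
Primer P2: A+T=2, G+C=14 → Tm = 2(2)+4(14) = 60°C
38°C vs 60°C → primer P2 is higher.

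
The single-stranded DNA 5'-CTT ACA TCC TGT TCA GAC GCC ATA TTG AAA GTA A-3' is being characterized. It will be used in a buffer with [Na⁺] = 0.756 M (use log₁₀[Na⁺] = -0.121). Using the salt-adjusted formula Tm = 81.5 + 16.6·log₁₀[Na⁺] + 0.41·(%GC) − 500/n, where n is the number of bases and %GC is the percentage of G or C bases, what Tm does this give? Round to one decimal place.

Length n = 34. Base counts: G=5, A=11, T=10, C=8
G+C = 13, so %GC = 13/34 × 100 = 38.235%
Salt term: 16.6 × (-0.121) = -2.009
GC term: 0.41 × 38.235 = 15.676; length term: −500/34 = −14.706
Tm = 81.5 + (-2.009) + 15.676 − 14.706 = 80.461 → 80.5°C

80.5°C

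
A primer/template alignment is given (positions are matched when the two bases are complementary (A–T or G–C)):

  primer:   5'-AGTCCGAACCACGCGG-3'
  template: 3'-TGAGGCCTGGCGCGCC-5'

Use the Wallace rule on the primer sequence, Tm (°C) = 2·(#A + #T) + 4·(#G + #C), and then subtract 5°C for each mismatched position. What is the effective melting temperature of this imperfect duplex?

Primer base counts: A=4, T=1, G=5, C=6 → A+T=5, G+C=11
Perfect-match Tm = 2(5) + 4(11) = 10 + 44 = 54°C
Mismatches (positions where the bases are not complementary): 3 (at positions 2, 7, 11)
Effective Tm = 54 − 3×5 = 54 − 15 = 39°C

39°C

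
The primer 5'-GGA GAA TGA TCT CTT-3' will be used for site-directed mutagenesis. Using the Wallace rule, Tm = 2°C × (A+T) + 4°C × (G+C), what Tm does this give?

42°C

Counting bases: A=4, C=2, G=4, T=5
AT pairs contribute 9, GC pairs contribute 6.
Tm = 2×9 + 4×6 = 42°C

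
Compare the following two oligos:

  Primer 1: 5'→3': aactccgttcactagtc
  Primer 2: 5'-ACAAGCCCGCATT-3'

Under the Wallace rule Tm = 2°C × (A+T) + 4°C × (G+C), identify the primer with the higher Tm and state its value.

Primer 1, 50°C

Primer 1: A+T=9, G+C=8 → Tm = 2(9)+4(8) = 50°C
Primer 2: A+T=6, G+C=7 → Tm = 2(6)+4(7) = 40°C
50°C vs 40°C → primer 1 is higher.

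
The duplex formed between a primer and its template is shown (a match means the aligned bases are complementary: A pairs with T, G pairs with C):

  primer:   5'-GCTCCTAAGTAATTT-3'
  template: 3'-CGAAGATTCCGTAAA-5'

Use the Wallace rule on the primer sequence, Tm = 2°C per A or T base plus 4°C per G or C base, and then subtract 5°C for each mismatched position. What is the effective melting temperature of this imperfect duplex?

25°C

Primer base counts: A=4, T=6, G=2, C=3 → A+T=10, G+C=5
Perfect-match Tm = 2(10) + 4(5) = 20 + 20 = 40°C
Mismatches (positions where the bases are not complementary): 3 (at positions 4, 10, 11)
Effective Tm = 40 − 3×5 = 40 − 15 = 25°C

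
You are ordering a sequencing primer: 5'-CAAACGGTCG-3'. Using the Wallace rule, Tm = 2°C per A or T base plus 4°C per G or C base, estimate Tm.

Scanning the sequence gives A=3, G=3, T=1, C=3.
A+T = 4, G+C = 6
Tm = 2(4) + 4(6) = 8 + 24 = 32°C

32°C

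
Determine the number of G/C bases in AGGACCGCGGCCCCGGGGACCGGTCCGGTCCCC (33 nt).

28

C=15, T=2, A=3, G=13
G+C = 13 + 15 = 28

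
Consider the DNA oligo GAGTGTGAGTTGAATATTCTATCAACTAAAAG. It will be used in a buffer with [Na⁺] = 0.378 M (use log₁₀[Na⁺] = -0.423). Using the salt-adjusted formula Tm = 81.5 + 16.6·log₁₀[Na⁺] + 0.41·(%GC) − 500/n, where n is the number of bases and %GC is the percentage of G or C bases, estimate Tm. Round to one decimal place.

Length n = 32. Scanning the sequence gives G=7, C=3, T=10, A=12.
G+C = 10, so %GC = 10/32 × 100 = 31.25%
Salt term: 16.6 × (-0.423) = -7.022
GC term: 0.41 × 31.25 = 12.812; length term: −500/32 = −15.625
Tm = 81.5 + (-7.022) + 12.812 − 15.625 = 71.665 → 71.7°C

71.7°C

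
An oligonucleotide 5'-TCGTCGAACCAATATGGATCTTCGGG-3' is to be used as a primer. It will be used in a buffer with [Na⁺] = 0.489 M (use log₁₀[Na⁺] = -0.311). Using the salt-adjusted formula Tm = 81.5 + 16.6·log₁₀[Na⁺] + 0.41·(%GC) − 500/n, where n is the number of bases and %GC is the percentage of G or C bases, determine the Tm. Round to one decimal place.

Length n = 26. Base counts: T=7, C=6, A=6, G=7
G+C = 13, so %GC = 13/26 × 100 = 50%
Salt term: 16.6 × (-0.311) = -5.163
GC term: 0.41 × 50 = 20.5; length term: −500/26 = −19.231
Tm = 81.5 + (-5.163) + 20.5 − 19.231 = 77.606 → 77.6°C

77.6°C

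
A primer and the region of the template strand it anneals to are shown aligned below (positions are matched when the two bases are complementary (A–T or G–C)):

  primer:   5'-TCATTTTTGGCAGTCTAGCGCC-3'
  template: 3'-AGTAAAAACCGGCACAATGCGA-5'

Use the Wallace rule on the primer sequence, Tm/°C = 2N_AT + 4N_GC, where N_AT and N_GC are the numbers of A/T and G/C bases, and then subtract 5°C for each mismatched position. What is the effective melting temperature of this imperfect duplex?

Primer base counts: A=3, T=8, G=5, C=6 → A+T=11, G+C=11
Perfect-match Tm = 2(11) + 4(11) = 22 + 44 = 66°C
Mismatches (positions where the bases are not complementary): 5 (at positions 12, 15, 17, 18, 22)
Effective Tm = 66 − 5×5 = 66 − 25 = 41°C

41°C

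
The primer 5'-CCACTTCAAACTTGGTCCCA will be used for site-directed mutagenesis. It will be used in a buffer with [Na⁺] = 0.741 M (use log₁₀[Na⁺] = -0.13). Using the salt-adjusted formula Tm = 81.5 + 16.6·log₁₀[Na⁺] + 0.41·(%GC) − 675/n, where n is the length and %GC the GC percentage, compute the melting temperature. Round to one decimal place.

Length n = 20. Scanning the sequence gives A=5, C=8, G=2, T=5.
G+C = 10, so %GC = 10/20 × 100 = 50%
Salt term: 16.6 × (-0.13) = -2.158
GC term: 0.41 × 50 = 20.5; length term: −675/20 = −33.75
Tm = 81.5 + (-2.158) + 20.5 − 33.75 = 66.092 → 66.1°C

66.1°C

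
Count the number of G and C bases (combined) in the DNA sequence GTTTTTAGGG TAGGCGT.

8

Scanning the sequence gives A=2, T=7, G=7, C=1.
Total G or C: 7 + 1 = 8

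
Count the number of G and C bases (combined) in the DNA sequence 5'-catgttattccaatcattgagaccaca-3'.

C=7, T=8, A=9, G=3
Total G or C: 3 + 7 = 10

10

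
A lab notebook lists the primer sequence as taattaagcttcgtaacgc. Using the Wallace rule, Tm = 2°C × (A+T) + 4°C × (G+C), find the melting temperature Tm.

52°C

Counting bases: A=6, G=3, T=6, C=4
A+T = 12, G+C = 7
Tm = 2(12) + 4(7) = 24 + 28 = 52°C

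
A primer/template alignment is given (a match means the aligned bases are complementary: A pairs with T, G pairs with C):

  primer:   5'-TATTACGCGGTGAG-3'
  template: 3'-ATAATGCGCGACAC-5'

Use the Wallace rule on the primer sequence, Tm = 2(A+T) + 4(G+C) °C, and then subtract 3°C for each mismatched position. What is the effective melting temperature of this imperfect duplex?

36°C

Primer base counts: A=3, T=4, G=5, C=2 → A+T=7, G+C=7
Perfect-match Tm = 2(7) + 4(7) = 14 + 28 = 42°C
Mismatches (positions where the bases are not complementary): 2 (at positions 10, 13)
Effective Tm = 42 − 2×3 = 42 − 6 = 36°C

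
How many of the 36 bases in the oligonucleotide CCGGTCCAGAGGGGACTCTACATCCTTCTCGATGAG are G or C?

21

Counting bases: T=8, G=10, C=11, A=7
G+C = 10 + 11 = 21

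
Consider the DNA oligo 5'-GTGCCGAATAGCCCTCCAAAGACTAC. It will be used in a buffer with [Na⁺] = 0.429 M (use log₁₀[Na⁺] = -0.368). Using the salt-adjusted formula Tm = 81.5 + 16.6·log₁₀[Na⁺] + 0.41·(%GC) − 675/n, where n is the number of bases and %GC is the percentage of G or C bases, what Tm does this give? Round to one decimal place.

Length n = 26. Scanning the sequence gives G=5, T=4, A=8, C=9.
G+C = 14, so %GC = 14/26 × 100 = 53.846%
Salt term: 16.6 × (-0.368) = -6.109
GC term: 0.41 × 53.846 = 22.077; length term: −675/26 = −25.962
Tm = 81.5 + (-6.109) + 22.077 − 25.962 = 71.506 → 71.5°C

71.5°C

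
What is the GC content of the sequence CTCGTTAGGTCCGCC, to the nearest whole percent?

67%

A=1, G=4, C=6, T=4
G+C = 4 + 6 = 10 out of 15 bases
%GC = 10/15 × 100 = 66.67% ≈ 67%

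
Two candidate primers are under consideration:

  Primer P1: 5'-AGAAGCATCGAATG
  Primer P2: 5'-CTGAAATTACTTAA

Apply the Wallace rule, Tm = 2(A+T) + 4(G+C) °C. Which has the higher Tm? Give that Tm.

Primer P1, 40°C

Primer P1: A+T=8, G+C=6 → Tm = 2(8)+4(6) = 40°C
Primer P2: A+T=11, G+C=3 → Tm = 2(11)+4(3) = 34°C
40°C vs 34°C → primer P1 is higher.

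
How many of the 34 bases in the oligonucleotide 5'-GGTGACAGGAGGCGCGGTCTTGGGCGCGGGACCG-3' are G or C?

Counting bases: A=4, G=18, T=4, C=8
G+C = 18 + 8 = 26

26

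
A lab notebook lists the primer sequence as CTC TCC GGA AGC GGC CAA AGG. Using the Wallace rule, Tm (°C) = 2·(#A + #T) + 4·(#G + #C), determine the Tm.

70°C

G=7, A=5, T=2, C=7
So N_AT = 7 and N_GC = 14.
Tm = 2×7 + 4×14 = 70°C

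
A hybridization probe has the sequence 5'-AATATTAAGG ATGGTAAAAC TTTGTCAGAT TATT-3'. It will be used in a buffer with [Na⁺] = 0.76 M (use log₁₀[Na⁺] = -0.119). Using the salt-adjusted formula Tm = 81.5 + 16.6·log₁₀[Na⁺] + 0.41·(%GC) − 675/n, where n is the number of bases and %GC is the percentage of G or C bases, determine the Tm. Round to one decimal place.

69.3°C

Length n = 34. Counting bases: A=13, C=2, T=13, G=6
G+C = 8, so %GC = 8/34 × 100 = 23.529%
Salt term: 16.6 × (-0.119) = -1.975
GC term: 0.41 × 23.529 = 9.647; length term: −675/34 = −19.853
Tm = 81.5 + (-1.975) + 9.647 − 19.853 = 69.319 → 69.3°C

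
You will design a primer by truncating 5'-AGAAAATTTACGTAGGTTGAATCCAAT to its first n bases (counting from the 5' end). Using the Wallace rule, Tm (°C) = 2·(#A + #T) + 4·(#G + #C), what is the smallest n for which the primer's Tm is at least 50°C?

n = 19

First 18 bases: AGAAAATTTACGTAGGTT → Tm = 46°C (< 50°C)
First 19 bases: AGAAAATTTACGTAGGTTG → Tm = 50°C (≥ 50°C)
Each additional base adds 2°C (A/T) or 4°C (G/C), so Tm is non-decreasing in n; n = 19 is the first length to reach 50°C.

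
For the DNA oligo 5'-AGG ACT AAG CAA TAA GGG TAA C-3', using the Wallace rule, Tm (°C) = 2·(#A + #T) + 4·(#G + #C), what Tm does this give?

62°C

Counting bases: C=3, T=3, A=10, G=6
A+T = 13, G+C = 9
Tm = 2(13) + 4(9) = 26 + 36 = 62°C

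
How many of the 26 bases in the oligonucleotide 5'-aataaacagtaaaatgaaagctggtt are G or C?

7

Scanning the sequence gives A=13, G=5, C=2, T=6.
G+C = 5 + 2 = 7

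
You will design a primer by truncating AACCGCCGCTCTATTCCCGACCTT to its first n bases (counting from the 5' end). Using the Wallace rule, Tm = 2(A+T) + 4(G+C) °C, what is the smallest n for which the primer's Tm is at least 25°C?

n = 8

First 7 bases: AACCGCC → Tm = 24°C (< 25°C)
First 8 bases: AACCGCCG → Tm = 28°C (≥ 25°C)
Each additional base adds 2°C (A/T) or 4°C (G/C), so Tm is non-decreasing in n; n = 8 is the first length to reach 25°C.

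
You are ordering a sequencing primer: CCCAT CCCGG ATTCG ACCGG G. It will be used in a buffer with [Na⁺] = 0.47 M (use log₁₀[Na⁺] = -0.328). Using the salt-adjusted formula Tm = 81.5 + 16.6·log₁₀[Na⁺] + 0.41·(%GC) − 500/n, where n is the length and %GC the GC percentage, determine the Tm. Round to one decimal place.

Length n = 21. A=3, T=3, C=9, G=6
G+C = 15, so %GC = 15/21 × 100 = 71.429%
Salt term: 16.6 × (-0.328) = -5.445
GC term: 0.41 × 71.429 = 29.286; length term: −500/21 = −23.81
Tm = 81.5 + (-5.445) + 29.286 − 23.81 = 81.531 → 81.5°C

81.5°C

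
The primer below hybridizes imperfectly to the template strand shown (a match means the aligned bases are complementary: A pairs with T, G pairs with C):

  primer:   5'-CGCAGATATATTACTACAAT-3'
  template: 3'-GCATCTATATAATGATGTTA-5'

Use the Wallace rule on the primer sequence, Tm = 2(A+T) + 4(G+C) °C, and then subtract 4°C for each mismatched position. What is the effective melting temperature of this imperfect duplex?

48°C

Primer base counts: A=8, T=6, G=2, C=4 → A+T=14, G+C=6
Perfect-match Tm = 2(14) + 4(6) = 28 + 24 = 52°C
Mismatches (positions where the bases are not complementary): 1 (at position 3)
Effective Tm = 52 − 1×4 = 52 − 4 = 48°C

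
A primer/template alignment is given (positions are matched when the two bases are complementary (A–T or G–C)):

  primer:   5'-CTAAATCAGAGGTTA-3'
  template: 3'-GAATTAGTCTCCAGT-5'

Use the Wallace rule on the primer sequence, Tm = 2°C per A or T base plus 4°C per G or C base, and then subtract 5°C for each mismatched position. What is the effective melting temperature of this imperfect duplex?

30°C

Primer base counts: A=6, T=4, G=3, C=2 → A+T=10, G+C=5
Perfect-match Tm = 2(10) + 4(5) = 20 + 20 = 40°C
Mismatches (positions where the bases are not complementary): 2 (at positions 3, 14)
Effective Tm = 40 − 2×5 = 40 − 10 = 30°C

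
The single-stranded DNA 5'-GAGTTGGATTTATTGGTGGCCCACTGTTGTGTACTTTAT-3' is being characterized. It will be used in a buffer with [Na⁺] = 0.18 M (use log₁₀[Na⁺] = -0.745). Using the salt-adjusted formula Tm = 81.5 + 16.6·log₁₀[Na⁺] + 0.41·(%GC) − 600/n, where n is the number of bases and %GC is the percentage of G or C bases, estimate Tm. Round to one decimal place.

Length n = 39. C=5, T=17, A=6, G=11
G+C = 16, so %GC = 16/39 × 100 = 41.026%
Salt term: 16.6 × (-0.745) = -12.367
GC term: 0.41 × 41.026 = 16.821; length term: −600/39 = −15.385
Tm = 81.5 + (-12.367) + 16.821 − 15.385 = 70.569 → 70.6°C

70.6°C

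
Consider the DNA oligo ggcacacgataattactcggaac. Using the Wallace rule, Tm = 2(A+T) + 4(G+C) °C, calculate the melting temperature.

Base counts: T=4, G=5, C=6, A=8
So N_AT = 12 and N_GC = 11.
Tm = 2(12) + 4(11) = 24 + 44 = 68°C

68°C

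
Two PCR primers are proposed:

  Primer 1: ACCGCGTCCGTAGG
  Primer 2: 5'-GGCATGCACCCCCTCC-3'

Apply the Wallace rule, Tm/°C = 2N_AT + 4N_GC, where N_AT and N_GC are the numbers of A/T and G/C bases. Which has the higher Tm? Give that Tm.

Primer 2, 56°C

Primer 1: A+T=4, G+C=10 → Tm = 2(4)+4(10) = 48°C
Primer 2: A+T=4, G+C=12 → Tm = 2(4)+4(12) = 56°C
48°C vs 56°C → primer 2 is higher.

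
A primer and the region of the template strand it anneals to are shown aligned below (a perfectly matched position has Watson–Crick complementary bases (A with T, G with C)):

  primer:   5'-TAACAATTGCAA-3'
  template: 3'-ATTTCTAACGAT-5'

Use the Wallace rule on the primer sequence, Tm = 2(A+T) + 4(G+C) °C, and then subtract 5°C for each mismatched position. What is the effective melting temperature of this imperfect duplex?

15°C

Primer base counts: A=6, T=3, G=1, C=2 → A+T=9, G+C=3
Perfect-match Tm = 2(9) + 4(3) = 18 + 12 = 30°C
Mismatches (positions where the bases are not complementary): 3 (at positions 4, 5, 11)
Effective Tm = 30 − 3×5 = 30 − 15 = 15°C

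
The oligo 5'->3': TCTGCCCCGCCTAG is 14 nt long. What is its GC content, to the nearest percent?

Scanning the sequence gives T=3, A=1, C=7, G=3.
G+C = 3 + 7 = 10 out of 14 bases
%GC = 10/14 × 100 = 71.43% ≈ 71%

71%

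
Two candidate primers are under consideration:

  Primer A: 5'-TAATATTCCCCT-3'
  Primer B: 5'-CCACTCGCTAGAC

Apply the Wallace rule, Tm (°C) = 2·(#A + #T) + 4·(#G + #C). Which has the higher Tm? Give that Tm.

Primer A: A+T=8, G+C=4 → Tm = 2(8)+4(4) = 32°C
Primer B: A+T=5, G+C=8 → Tm = 2(5)+4(8) = 42°C
32°C vs 42°C → primer B is higher.

Primer B, 42°C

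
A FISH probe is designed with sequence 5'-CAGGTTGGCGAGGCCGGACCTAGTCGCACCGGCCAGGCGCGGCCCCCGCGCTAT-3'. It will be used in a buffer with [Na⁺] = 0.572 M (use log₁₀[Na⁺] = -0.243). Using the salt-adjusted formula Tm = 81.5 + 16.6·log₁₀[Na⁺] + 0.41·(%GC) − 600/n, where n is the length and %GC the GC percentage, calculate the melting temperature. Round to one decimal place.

Length n = 54. Base counts: A=7, C=21, T=6, G=20
G+C = 41, so %GC = 41/54 × 100 = 75.926%
Salt term: 16.6 × (-0.243) = -4.034
GC term: 0.41 × 75.926 = 31.13; length term: −600/54 = −11.111
Tm = 81.5 + (-4.034) + 31.13 − 11.111 = 97.485 → 97.5°C

97.5°C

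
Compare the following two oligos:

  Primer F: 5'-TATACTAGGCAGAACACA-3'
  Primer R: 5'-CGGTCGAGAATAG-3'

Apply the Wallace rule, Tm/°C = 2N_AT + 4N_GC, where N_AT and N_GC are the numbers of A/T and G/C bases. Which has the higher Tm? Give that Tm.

Primer F, 50°C

Primer F: A+T=11, G+C=7 → Tm = 2(11)+4(7) = 50°C
Primer R: A+T=6, G+C=7 → Tm = 2(6)+4(7) = 40°C
50°C vs 40°C → primer F is higher.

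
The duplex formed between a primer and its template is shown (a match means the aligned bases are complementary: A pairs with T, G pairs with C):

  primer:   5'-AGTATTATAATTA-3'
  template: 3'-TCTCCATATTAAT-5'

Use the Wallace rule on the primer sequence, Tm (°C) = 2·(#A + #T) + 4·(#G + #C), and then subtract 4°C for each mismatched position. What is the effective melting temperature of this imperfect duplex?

16°C

Primer base counts: A=6, T=6, G=1, C=0 → A+T=12, G+C=1
Perfect-match Tm = 2(12) + 4(1) = 24 + 4 = 28°C
Mismatches (positions where the bases are not complementary): 3 (at positions 3, 4, 5)
Effective Tm = 28 − 3×4 = 28 − 12 = 16°C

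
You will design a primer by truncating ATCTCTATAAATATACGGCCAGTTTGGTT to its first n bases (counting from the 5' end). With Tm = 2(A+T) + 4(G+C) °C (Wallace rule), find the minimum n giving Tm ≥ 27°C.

First 11 bases: ATCTCTATAAA → Tm = 26°C (< 27°C)
First 12 bases: ATCTCTATAAAT → Tm = 28°C (≥ 27°C)
Since every base adds ≥2°C, Tm only increases with n, so the threshold is first crossed at n = 12.

n = 12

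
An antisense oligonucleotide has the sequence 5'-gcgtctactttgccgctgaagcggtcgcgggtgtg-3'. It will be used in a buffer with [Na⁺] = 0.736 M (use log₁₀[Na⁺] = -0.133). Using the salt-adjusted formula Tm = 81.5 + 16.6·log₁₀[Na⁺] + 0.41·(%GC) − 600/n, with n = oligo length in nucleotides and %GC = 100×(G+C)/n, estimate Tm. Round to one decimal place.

Length n = 35. Base counts: A=3, T=9, C=9, G=14
G+C = 23, so %GC = 23/35 × 100 = 65.714%
Salt term: 16.6 × (-0.133) = -2.208
GC term: 0.41 × 65.714 = 26.943; length term: −600/35 = −17.143
Tm = 81.5 + (-2.208) + 26.943 − 17.143 = 89.092 → 89.1°C

89.1°C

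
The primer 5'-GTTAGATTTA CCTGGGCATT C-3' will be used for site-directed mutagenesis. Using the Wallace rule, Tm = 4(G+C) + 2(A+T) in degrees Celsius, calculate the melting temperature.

60°C

Scanning the sequence gives T=8, C=4, G=5, A=4.
So N_AT = 12 and N_GC = 9.
Tm = 2(12) + 4(9) = 24 + 36 = 60°C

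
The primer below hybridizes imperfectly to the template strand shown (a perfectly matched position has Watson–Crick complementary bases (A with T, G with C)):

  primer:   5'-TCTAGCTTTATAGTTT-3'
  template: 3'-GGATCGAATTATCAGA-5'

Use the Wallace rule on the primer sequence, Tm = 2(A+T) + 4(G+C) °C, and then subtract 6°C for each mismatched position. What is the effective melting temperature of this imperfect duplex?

22°C

Primer base counts: A=3, T=9, G=2, C=2 → A+T=12, G+C=4
Perfect-match Tm = 2(12) + 4(4) = 24 + 16 = 40°C
Mismatches (positions where the bases are not complementary): 3 (at positions 1, 9, 15)
Effective Tm = 40 − 3×6 = 40 − 18 = 22°C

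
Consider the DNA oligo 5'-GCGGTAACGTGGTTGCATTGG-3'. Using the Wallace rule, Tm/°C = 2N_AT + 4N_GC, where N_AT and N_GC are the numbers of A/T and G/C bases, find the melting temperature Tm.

66°C

Base counts: G=9, T=6, A=3, C=3
So N_AT = 9 and N_GC = 12.
Tm = 4·12 + 2·9 = 48 + 18 = 66°C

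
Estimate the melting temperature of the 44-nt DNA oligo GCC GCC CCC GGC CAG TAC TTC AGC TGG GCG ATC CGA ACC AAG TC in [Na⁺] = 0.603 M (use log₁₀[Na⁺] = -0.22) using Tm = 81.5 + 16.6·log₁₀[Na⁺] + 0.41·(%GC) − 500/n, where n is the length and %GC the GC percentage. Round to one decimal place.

94.4°C

Length n = 44. C=18, A=8, G=12, T=6
G+C = 30, so %GC = 30/44 × 100 = 68.182%
Salt term: 16.6 × (-0.22) = -3.652
GC term: 0.41 × 68.182 = 27.955; length term: −500/44 = −11.364
Tm = 81.5 + (-3.652) + 27.955 − 11.364 = 94.439 → 94.4°C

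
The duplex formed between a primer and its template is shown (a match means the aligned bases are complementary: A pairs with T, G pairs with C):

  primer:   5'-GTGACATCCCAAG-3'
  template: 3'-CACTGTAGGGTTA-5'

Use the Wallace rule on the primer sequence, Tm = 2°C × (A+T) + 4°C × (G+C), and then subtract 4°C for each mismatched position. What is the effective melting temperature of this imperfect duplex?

Primer base counts: A=4, T=2, G=3, C=4 → A+T=6, G+C=7
Perfect-match Tm = 2(6) + 4(7) = 12 + 28 = 40°C
Mismatches (positions where the bases are not complementary): 1 (at position 13)
Effective Tm = 40 − 1×4 = 40 − 4 = 36°C

36°C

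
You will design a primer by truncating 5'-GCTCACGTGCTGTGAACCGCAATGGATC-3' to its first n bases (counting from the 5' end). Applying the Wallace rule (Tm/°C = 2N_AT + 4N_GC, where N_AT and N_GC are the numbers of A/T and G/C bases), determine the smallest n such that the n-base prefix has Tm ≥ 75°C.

n = 24

First 23 bases: GCTCACGTGCTGTGAACCGCAAT → Tm = 72°C (< 75°C)
First 24 bases: GCTCACGTGCTGTGAACCGCAATG → Tm = 76°C (≥ 75°C)
Since every base adds ≥2°C, Tm only increases with n, so the threshold is first crossed at n = 24.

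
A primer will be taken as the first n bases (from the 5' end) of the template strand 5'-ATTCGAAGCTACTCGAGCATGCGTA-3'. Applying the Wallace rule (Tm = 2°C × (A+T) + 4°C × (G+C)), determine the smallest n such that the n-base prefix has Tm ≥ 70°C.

First 22 bases: ATTCGAAGCTACTCGAGCATGC → Tm = 66°C (< 70°C)
First 23 bases: ATTCGAAGCTACTCGAGCATGCG → Tm = 70°C (≥ 70°C)
Each additional base adds 2°C (A/T) or 4°C (G/C), so Tm is non-decreasing in n; n = 23 is the first length to reach 70°C.

n = 23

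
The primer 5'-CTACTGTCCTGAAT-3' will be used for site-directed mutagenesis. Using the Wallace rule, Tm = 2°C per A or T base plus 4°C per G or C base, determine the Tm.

C=4, A=3, T=5, G=2
A+T = 8, G+C = 6
Tm = 2×8 + 4×6 = 40°C

40°C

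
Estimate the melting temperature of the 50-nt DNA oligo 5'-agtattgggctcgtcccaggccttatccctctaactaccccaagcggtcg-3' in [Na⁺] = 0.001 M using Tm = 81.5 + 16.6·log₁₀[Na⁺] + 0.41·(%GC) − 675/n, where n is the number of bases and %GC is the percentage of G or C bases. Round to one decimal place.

Length n = 50. A=9, T=12, C=18, G=11
G+C = 29, so %GC = 29/50 × 100 = 58%
Salt term: 16.6 × (-3) = -49.8
GC term: 0.41 × 58 = 23.78; length term: −675/50 = −13.5
Tm = 81.5 + (-49.8) + 23.78 − 13.5 = 41.98 → 42.0°C

42.0°C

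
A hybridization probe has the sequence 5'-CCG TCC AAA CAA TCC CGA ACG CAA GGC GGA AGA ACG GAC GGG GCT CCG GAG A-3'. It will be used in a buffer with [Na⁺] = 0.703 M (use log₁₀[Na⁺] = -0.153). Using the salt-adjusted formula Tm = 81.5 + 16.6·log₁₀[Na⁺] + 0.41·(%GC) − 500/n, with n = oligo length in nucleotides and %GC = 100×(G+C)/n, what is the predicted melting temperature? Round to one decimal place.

Length n = 52. Scanning the sequence gives A=16, G=17, T=3, C=16.
G+C = 33, so %GC = 33/52 × 100 = 63.462%
Salt term: 16.6 × (-0.153) = -2.54
GC term: 0.41 × 63.462 = 26.019; length term: −500/52 = −9.615
Tm = 81.5 + (-2.54) + 26.019 − 9.615 = 95.364 → 95.4°C

95.4°C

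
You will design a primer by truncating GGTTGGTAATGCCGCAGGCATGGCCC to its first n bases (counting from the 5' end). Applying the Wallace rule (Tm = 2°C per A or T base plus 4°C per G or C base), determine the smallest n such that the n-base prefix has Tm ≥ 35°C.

First 11 bases: GGTTGGTAATG → Tm = 32°C (< 35°C)
First 12 bases: GGTTGGTAATGC → Tm = 36°C (≥ 35°C)
Each additional base adds 2°C (A/T) or 4°C (G/C), so Tm is non-decreasing in n; n = 12 is the first length to reach 35°C.

n = 12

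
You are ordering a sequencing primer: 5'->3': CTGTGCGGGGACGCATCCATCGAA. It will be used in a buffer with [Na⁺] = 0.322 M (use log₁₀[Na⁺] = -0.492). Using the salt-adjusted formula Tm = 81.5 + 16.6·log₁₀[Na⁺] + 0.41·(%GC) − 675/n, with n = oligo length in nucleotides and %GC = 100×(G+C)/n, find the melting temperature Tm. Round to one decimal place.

70.8°C

Length n = 24. T=4, G=8, C=7, A=5
G+C = 15, so %GC = 15/24 × 100 = 62.5%
Salt term: 16.6 × (-0.492) = -8.167
GC term: 0.41 × 62.5 = 25.625; length term: −675/24 = −28.125
Tm = 81.5 + (-8.167) + 25.625 − 28.125 = 70.833 → 70.8°C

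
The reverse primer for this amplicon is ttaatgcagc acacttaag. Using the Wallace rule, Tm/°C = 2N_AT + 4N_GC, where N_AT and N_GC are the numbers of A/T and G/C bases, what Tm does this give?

Scanning the sequence gives T=5, A=7, C=4, G=3.
So N_AT = 12 and N_GC = 7.
Tm = 2×12 + 4×7 = 52°C

52°C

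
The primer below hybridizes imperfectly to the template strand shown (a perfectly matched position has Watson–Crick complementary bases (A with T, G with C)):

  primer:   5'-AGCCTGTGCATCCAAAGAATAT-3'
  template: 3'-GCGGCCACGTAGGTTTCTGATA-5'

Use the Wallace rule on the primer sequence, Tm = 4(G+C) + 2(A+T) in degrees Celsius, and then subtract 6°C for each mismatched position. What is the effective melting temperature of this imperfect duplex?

Primer base counts: A=8, T=5, G=4, C=5 → A+T=13, G+C=9
Perfect-match Tm = 2(13) + 4(9) = 26 + 36 = 62°C
Mismatches (positions where the bases are not complementary): 3 (at positions 1, 5, 19)
Effective Tm = 62 − 3×6 = 62 − 18 = 44°C

44°C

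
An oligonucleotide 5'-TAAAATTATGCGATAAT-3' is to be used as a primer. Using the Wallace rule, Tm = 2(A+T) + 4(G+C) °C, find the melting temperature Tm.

40°C

Counting bases: T=6, C=1, G=2, A=8
A+T = 14, G+C = 3
Tm = 2(14) + 4(3) = 28 + 12 = 40°C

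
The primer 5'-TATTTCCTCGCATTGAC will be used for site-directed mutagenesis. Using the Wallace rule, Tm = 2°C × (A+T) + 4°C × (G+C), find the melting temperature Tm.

Counting bases: G=2, T=7, A=3, C=5
So N_AT = 10 and N_GC = 7.
Tm = 2×10 + 4×7 = 48°C

48°C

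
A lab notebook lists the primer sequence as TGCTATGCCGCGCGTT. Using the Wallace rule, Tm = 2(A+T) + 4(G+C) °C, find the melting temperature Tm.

G=5, A=1, T=5, C=5
So N_AT = 6 and N_GC = 10.
Tm = 2(6) + 4(10) = 12 + 40 = 52°C

52°C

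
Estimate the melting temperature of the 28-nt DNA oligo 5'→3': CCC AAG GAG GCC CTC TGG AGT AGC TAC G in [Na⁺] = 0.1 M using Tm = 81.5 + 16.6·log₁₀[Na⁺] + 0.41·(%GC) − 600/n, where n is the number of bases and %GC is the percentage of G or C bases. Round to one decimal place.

Length n = 28. Scanning the sequence gives T=4, A=6, C=9, G=9.
G+C = 18, so %GC = 18/28 × 100 = 64.286%
Salt term: 16.6 × (-1) = -16.6
GC term: 0.41 × 64.286 = 26.357; length term: −600/28 = −21.429
Tm = 81.5 + (-16.6) + 26.357 − 21.429 = 69.828 → 69.8°C

69.8°C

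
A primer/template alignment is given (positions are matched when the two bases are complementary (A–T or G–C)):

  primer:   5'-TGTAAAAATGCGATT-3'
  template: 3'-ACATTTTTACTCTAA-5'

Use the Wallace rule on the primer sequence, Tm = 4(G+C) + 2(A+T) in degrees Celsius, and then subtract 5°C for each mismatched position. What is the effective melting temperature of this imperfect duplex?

Primer base counts: A=6, T=5, G=3, C=1 → A+T=11, G+C=4
Perfect-match Tm = 2(11) + 4(4) = 22 + 16 = 38°C
Mismatches (positions where the bases are not complementary): 1 (at position 11)
Effective Tm = 38 − 1×5 = 38 − 5 = 33°C

33°C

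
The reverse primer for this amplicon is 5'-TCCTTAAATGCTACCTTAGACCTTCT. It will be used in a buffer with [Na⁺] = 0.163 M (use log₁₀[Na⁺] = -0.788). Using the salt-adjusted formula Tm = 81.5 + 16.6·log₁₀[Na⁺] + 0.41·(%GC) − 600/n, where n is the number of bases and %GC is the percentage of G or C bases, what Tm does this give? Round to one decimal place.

61.1°C

Length n = 26. Base counts: G=2, T=10, C=8, A=6
G+C = 10, so %GC = 10/26 × 100 = 38.462%
Salt term: 16.6 × (-0.788) = -13.081
GC term: 0.41 × 38.462 = 15.769; length term: −600/26 = −23.077
Tm = 81.5 + (-13.081) + 15.769 − 23.077 = 61.111 → 61.1°C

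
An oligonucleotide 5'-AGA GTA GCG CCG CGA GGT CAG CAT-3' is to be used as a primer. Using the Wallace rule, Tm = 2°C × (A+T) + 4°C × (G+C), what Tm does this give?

78°C

Base counts: T=3, G=9, A=6, C=6
A+T = 9, G+C = 15
Tm = 2(9) + 4(15) = 18 + 60 = 78°C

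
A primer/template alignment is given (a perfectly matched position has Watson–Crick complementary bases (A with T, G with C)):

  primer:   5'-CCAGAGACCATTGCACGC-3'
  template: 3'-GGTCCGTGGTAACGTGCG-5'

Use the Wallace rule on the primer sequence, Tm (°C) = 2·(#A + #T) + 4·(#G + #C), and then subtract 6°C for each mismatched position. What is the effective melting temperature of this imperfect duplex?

Primer base counts: A=5, T=2, G=4, C=7 → A+T=7, G+C=11
Perfect-match Tm = 2(7) + 4(11) = 14 + 44 = 58°C
Mismatches (positions where the bases are not complementary): 2 (at positions 5, 6)
Effective Tm = 58 − 2×6 = 58 − 12 = 46°C

46°C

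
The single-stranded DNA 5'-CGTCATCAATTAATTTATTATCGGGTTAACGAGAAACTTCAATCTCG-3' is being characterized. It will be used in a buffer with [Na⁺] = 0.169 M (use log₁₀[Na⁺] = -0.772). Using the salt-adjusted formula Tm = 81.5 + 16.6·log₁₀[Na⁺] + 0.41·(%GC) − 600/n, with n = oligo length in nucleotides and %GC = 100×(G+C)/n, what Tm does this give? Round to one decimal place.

Length n = 47. Scanning the sequence gives C=9, T=16, G=7, A=15.
G+C = 16, so %GC = 16/47 × 100 = 34.043%
Salt term: 16.6 × (-0.772) = -12.815
GC term: 0.41 × 34.043 = 13.958; length term: −600/47 = −12.766
Tm = 81.5 + (-12.815) + 13.958 − 12.766 = 69.877 → 69.9°C

69.9°C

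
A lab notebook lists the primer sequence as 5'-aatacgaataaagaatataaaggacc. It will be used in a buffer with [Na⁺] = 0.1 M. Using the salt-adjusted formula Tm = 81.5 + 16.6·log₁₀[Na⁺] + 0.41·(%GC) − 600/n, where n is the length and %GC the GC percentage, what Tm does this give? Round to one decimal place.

52.9°C

Length n = 26. Counting bases: G=4, T=4, A=15, C=3
G+C = 7, so %GC = 7/26 × 100 = 26.923%
Salt term: 16.6 × (-1) = -16.6
GC term: 0.41 × 26.923 = 11.038; length term: −600/26 = −23.077
Tm = 81.5 + (-16.6) + 11.038 − 23.077 = 52.861 → 52.9°C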